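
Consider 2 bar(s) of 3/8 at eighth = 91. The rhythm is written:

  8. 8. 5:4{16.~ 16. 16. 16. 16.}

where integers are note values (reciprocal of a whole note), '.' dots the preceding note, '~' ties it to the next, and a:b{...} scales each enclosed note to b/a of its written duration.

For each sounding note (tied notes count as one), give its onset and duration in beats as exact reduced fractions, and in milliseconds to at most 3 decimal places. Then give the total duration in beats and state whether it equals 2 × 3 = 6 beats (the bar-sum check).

1) 0.0ms=0b +989.011ms=3/2b
2) 989.011ms=3/2b +989.011ms=3/2b
3) 1978.022ms=3b +791.209ms=6/5b
4) 2769.231ms=21/5b +395.604ms=3/5b
5) 3164.835ms=24/5b +395.604ms=3/5b
6) 3560.44ms=27/5b +395.604ms=3/5b
Σ=6b of 6 (91bpm 3/8) — PASS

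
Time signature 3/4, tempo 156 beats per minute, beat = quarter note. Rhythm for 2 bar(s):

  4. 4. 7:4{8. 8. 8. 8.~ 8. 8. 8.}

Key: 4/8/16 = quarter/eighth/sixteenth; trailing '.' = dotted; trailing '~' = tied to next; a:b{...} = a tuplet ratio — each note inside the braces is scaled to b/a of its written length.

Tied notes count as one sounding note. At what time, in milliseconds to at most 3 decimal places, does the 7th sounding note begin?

note 7 onset = 36/7b = 1978.022ms

1. 0.0ms @ 0 + 576.923ms (3/2)
2. 576.923ms @ 3/2 + 576.923ms (3/2)
3. 1153.846ms @ 3 + 164.835ms (3/7)
4. 1318.681ms @ 24/7 + 164.835ms (3/7)
5. 1483.516ms @ 27/7 + 164.835ms (3/7)
6. 1648.352ms @ 30/7 + 329.67ms (6/7)
7. 1978.022ms @ 36/7 + 164.835ms (3/7)
8. 2142.857ms @ 39/7 + 164.835ms (3/7)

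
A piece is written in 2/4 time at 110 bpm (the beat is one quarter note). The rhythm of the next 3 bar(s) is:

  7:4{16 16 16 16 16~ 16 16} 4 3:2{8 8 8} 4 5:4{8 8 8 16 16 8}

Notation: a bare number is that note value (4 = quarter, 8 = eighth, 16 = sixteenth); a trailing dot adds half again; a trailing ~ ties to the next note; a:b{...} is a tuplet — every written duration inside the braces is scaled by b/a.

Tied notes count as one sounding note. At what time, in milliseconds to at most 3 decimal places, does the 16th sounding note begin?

1. 0.0ms @ 0 + 77.922ms (1/7)
2. 77.922ms @ 1/7 + 77.922ms (1/7)
3. 155.844ms @ 2/7 + 77.922ms (1/7)
4. 233.766ms @ 3/7 + 77.922ms (1/7)
5. 311.688ms @ 4/7 + 155.844ms (2/7)
6. 467.532ms @ 6/7 + 77.922ms (1/7)
7. 545.455ms @ 1 + 545.455ms (1)
8. 1090.909ms @ 2 + 181.818ms (1/3)
9. 1272.727ms @ 7/3 + 181.818ms (1/3)
10. 1454.545ms @ 8/3 + 181.818ms (1/3)
11. 1636.364ms @ 3 + 545.455ms (1)
12. 2181.818ms @ 4 + 218.182ms (2/5)
13. 2400.0ms @ 22/5 + 218.182ms (2/5)
14. 2618.182ms @ 24/5 + 218.182ms (2/5)
15. 2836.364ms @ 26/5 + 109.091ms (1/5)
16. 2945.455ms @ 27/5 + 109.091ms (1/5)
17. 3054.545ms @ 28/5 + 218.182ms (2/5)

note 16 onset = 27/5b = 2945.455ms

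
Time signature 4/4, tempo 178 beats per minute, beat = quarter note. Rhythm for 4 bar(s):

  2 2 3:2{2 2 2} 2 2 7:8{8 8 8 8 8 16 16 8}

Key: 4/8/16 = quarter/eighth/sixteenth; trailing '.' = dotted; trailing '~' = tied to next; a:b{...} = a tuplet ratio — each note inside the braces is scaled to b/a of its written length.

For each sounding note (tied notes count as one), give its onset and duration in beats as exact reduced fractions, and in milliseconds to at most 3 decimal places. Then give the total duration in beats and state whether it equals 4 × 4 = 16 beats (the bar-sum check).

1) 0.0ms=0b +674.157ms=2b
2) 674.157ms=2b +674.157ms=2b
3) 1348.315ms=4b +449.438ms=4/3b
4) 1797.753ms=16/3b +449.438ms=4/3b
5) 2247.191ms=20/3b +449.438ms=4/3b
6) 2696.629ms=8b +674.157ms=2b
7) 3370.787ms=10b +674.157ms=2b
8) 4044.944ms=12b +192.616ms=4/7b
9) 4237.56ms=88/7b +192.616ms=4/7b
10) 4430.177ms=92/7b +192.616ms=4/7b
11) 4622.793ms=96/7b +192.616ms=4/7b
12) 4815.409ms=100/7b +192.616ms=4/7b
13) 5008.026ms=104/7b +96.308ms=2/7b
14) 5104.334ms=106/7b +96.308ms=2/7b
15) 5200.642ms=108/7b +192.616ms=4/7b
Σ=16b of 16 (178bpm 4/4) — PASS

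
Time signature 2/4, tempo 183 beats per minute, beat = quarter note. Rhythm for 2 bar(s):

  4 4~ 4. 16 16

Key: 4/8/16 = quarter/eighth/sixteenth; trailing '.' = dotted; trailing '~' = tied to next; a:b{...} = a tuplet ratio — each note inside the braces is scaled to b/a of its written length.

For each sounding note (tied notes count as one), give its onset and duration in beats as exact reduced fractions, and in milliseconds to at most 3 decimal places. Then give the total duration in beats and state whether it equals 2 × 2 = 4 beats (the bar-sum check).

1) 0.0ms=0b +327.869ms=1b
2) 327.869ms=1b +819.672ms=5/2b
3) 1147.541ms=7/2b +81.967ms=1/4b
4) 1229.508ms=15/4b +81.967ms=1/4b
Σ=4b of 4 (183bpm 2/4) — PASS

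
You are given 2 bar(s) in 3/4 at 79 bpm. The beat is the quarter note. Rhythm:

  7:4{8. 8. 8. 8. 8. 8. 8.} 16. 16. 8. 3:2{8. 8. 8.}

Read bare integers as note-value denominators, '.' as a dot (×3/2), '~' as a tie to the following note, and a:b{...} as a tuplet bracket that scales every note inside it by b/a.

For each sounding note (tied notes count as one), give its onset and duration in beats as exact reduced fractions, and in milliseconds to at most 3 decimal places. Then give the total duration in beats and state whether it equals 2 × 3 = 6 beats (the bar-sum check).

1) 0.0ms=0b +325.497ms=3/7b
2) 325.497ms=3/7b +325.497ms=3/7b
3) 650.995ms=6/7b +325.497ms=3/7b
4) 976.492ms=9/7b +325.497ms=3/7b
5) 1301.989ms=12/7b +325.497ms=3/7b
6) 1627.486ms=15/7b +325.497ms=3/7b
7) 1952.984ms=18/7b +325.497ms=3/7b
8) 2278.481ms=3b +284.81ms=3/8b
9) 2563.291ms=27/8b +284.81ms=3/8b
10) 2848.101ms=15/4b +569.62ms=3/4b
11) 3417.722ms=9/2b +379.747ms=1/2b
12) 3797.468ms=5b +379.747ms=1/2b
13) 4177.215ms=11/2b +379.747ms=1/2b
Σ=6b of 6 (79bpm 3/4) — PASS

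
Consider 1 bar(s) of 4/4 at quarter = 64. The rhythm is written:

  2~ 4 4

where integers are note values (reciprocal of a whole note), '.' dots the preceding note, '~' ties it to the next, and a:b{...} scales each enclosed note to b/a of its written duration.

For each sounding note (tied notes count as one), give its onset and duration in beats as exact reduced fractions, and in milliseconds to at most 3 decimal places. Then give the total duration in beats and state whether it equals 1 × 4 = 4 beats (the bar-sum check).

1) 0.0ms=0b +2812.5ms=3b
2) 2812.5ms=3b +937.5ms=1b
Σ=4b of 4 (64bpm 4/4) — PASS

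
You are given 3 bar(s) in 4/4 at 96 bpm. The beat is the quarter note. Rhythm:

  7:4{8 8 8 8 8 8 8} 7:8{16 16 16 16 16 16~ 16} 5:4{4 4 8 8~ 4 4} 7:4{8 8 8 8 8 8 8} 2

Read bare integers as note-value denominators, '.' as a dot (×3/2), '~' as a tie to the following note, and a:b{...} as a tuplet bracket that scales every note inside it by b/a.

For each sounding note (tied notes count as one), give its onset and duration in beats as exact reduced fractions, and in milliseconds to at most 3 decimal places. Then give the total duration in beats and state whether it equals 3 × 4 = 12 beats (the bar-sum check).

1) 0.0ms=0b +178.571ms=2/7b
2) 178.571ms=2/7b +178.571ms=2/7b
3) 357.143ms=4/7b +178.571ms=2/7b
4) 535.714ms=6/7b +178.571ms=2/7b
5) 714.286ms=8/7b +178.571ms=2/7b
6) 892.857ms=10/7b +178.571ms=2/7b
7) 1071.429ms=12/7b +178.571ms=2/7b
8) 1250.0ms=2b +178.571ms=2/7b
9) 1428.571ms=16/7b +178.571ms=2/7b
10) 1607.143ms=18/7b +178.571ms=2/7b
11) 1785.714ms=20/7b +178.571ms=2/7b
12) 1964.286ms=22/7b +178.571ms=2/7b
13) 2142.857ms=24/7b +357.143ms=4/7b
14) 2500.0ms=4b +500.0ms=4/5b
15) 3000.0ms=24/5b +500.0ms=4/5b
16) 3500.0ms=28/5b +250.0ms=2/5b
17) 3750.0ms=6b +750.0ms=6/5b
18) 4500.0ms=36/5b +500.0ms=4/5b
19) 5000.0ms=8b +178.571ms=2/7b
20) 5178.571ms=58/7b +178.571ms=2/7b
21) 5357.143ms=60/7b +178.571ms=2/7b
22) 5535.714ms=62/7b +178.571ms=2/7b
23) 5714.286ms=64/7b +178.571ms=2/7b
24) 5892.857ms=66/7b +178.571ms=2/7b
25) 6071.429ms=68/7b +178.571ms=2/7b
26) 6250.0ms=10b +1250.0ms=2b
Σ=12b of 12 (96bpm 4/4) — PASS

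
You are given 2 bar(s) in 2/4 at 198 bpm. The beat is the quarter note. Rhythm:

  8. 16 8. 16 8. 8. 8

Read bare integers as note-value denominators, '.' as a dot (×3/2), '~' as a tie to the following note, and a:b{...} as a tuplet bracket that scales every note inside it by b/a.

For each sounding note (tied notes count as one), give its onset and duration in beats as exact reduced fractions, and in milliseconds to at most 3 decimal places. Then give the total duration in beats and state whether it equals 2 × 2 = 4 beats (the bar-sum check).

1) 0.0ms=0b +227.273ms=3/4b
2) 227.273ms=3/4b +75.758ms=1/4b
3) 303.03ms=1b +227.273ms=3/4b
4) 530.303ms=7/4b +75.758ms=1/4b
5) 606.061ms=2b +227.273ms=3/4b
6) 833.333ms=11/4b +227.273ms=3/4b
7) 1060.606ms=7/2b +151.515ms=1/2b
Σ=4b of 4 (198bpm 2/4) — PASS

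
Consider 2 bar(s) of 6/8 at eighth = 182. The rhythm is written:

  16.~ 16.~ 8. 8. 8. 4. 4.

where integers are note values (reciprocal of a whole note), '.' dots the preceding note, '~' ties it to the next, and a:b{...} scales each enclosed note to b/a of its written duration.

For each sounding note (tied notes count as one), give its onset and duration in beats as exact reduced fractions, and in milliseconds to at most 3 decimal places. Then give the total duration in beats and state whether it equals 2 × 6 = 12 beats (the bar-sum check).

1) 0.0ms=0b +989.011ms=3b
2) 989.011ms=3b +494.505ms=3/2b
3) 1483.516ms=9/2b +494.505ms=3/2b
4) 1978.022ms=6b +989.011ms=3b
5) 2967.033ms=9b +989.011ms=3b
Σ=12b of 12 (182bpm 6/8) — PASS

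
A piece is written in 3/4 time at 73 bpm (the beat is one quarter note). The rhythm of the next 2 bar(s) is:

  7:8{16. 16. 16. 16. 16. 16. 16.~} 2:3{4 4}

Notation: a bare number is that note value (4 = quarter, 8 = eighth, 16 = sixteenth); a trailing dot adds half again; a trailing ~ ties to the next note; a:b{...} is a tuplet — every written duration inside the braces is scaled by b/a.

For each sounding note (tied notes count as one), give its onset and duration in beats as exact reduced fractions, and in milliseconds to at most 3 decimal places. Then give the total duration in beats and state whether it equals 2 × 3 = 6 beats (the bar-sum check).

1) 0.0ms=0b +352.25ms=3/7b
2) 352.25ms=3/7b +352.25ms=3/7b
3) 704.501ms=6/7b +352.25ms=3/7b
4) 1056.751ms=9/7b +352.25ms=3/7b
5) 1409.002ms=12/7b +352.25ms=3/7b
6) 1761.252ms=15/7b +352.25ms=3/7b
7) 2113.503ms=18/7b +1585.127ms=27/14b
8) 3698.63ms=9/2b +1232.877ms=3/2b
Σ=6b of 6 (73bpm 3/4) — PASS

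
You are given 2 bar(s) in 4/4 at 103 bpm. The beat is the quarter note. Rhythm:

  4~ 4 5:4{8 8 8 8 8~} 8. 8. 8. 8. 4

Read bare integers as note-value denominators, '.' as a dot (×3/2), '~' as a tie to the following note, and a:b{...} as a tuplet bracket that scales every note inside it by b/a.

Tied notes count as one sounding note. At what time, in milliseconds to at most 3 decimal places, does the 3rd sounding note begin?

1. 0.0ms @ 0 + 1165.049ms (2)
2. 1165.049ms @ 2 + 233.01ms (2/5)
3. 1398.058ms @ 12/5 + 233.01ms (2/5)
4. 1631.068ms @ 14/5 + 233.01ms (2/5)
5. 1864.078ms @ 16/5 + 233.01ms (2/5)
6. 2097.087ms @ 18/5 + 669.903ms (23/20)
7. 2766.99ms @ 19/4 + 436.893ms (3/4)
8. 3203.883ms @ 11/2 + 436.893ms (3/4)
9. 3640.777ms @ 25/4 + 436.893ms (3/4)
10. 4077.67ms @ 7 + 582.524ms (1)

note 3 onset = 12/5b = 1398.058ms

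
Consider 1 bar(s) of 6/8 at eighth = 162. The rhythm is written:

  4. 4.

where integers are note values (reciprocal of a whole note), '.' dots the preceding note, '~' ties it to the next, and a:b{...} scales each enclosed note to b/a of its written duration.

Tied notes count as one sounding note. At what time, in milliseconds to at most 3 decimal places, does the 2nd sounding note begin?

1. 0.0ms @ 0 + 1111.111ms (3)
2. 1111.111ms @ 3 + 1111.111ms (3)

note 2 onset = 3b = 1111.111ms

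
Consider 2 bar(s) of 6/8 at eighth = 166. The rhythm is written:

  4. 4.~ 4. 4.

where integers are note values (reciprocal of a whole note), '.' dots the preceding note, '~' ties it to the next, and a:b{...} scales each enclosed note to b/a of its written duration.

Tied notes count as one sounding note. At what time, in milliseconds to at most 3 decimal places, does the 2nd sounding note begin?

1. 0.0ms @ 0 + 1084.337ms (3)
2. 1084.337ms @ 3 + 2168.675ms (6)
3. 3253.012ms @ 9 + 1084.337ms (3)

note 2 onset = 3b = 1084.337ms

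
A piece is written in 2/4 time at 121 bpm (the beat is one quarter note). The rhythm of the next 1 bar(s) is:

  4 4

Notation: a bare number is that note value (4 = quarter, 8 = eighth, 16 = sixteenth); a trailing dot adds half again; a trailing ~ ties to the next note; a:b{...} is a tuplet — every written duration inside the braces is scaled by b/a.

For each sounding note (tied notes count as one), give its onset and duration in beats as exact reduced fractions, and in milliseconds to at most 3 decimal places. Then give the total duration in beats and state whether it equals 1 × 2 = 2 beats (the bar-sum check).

1) 0.0ms=0b +495.868ms=1b
2) 495.868ms=1b +495.868ms=1b
Σ=2b of 2 (121bpm 2/4) — PASS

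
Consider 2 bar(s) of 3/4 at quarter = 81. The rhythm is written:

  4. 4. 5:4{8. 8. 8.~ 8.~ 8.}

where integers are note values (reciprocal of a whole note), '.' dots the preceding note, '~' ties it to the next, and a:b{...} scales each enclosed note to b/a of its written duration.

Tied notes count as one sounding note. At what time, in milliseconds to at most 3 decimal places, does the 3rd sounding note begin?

note 3 onset = 3b = 2222.222ms

1. 0.0ms @ 0 + 1111.111ms (3/2)
2. 1111.111ms @ 3/2 + 1111.111ms (3/2)
3. 2222.222ms @ 3 + 444.444ms (3/5)
4. 2666.667ms @ 18/5 + 444.444ms (3/5)
5. 3111.111ms @ 21/5 + 1333.333ms (9/5)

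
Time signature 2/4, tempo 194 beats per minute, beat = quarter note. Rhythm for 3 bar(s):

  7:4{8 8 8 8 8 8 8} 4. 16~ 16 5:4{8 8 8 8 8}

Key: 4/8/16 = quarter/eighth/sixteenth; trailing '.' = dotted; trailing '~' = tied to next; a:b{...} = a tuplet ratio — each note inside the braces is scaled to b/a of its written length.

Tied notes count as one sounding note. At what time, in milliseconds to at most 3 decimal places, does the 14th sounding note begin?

note 14 onset = 28/5b = 1731.959ms

1. 0.0ms @ 0 + 88.365ms (2/7)
2. 88.365ms @ 2/7 + 88.365ms (2/7)
3. 176.73ms @ 4/7 + 88.365ms (2/7)
4. 265.096ms @ 6/7 + 88.365ms (2/7)
5. 353.461ms @ 8/7 + 88.365ms (2/7)
6. 441.826ms @ 10/7 + 88.365ms (2/7)
7. 530.191ms @ 12/7 + 88.365ms (2/7)
8. 618.557ms @ 2 + 463.918ms (3/2)
9. 1082.474ms @ 7/2 + 154.639ms (1/2)
10. 1237.113ms @ 4 + 123.711ms (2/5)
11. 1360.825ms @ 22/5 + 123.711ms (2/5)
12. 1484.536ms @ 24/5 + 123.711ms (2/5)
13. 1608.247ms @ 26/5 + 123.711ms (2/5)
14. 1731.959ms @ 28/5 + 123.711ms (2/5)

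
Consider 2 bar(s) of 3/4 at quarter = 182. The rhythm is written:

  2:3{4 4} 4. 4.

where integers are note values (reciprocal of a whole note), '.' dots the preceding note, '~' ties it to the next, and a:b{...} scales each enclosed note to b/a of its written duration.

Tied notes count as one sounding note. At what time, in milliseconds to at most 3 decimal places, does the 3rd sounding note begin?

note 3 onset = 3b = 989.011ms

1. 0.0ms @ 0 + 494.505ms (3/2)
2. 494.505ms @ 3/2 + 494.505ms (3/2)
3. 989.011ms @ 3 + 494.505ms (3/2)
4. 1483.516ms @ 9/2 + 494.505ms (3/2)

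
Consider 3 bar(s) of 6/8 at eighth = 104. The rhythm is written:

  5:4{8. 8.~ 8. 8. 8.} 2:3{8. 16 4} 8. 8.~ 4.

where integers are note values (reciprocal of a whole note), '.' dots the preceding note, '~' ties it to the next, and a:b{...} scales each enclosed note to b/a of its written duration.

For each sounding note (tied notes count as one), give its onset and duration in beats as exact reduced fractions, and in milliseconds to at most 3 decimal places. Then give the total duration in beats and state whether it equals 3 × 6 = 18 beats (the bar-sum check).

1) 0.0ms=0b +692.308ms=6/5b
2) 692.308ms=6/5b +1384.615ms=12/5b
3) 2076.923ms=18/5b +692.308ms=6/5b
4) 2769.231ms=24/5b +692.308ms=6/5b
5) 3461.538ms=6b +1298.077ms=9/4b
6) 4759.615ms=33/4b +432.692ms=3/4b
7) 5192.308ms=9b +1730.769ms=3b
8) 6923.077ms=12b +865.385ms=3/2b
9) 7788.462ms=27/2b +2596.154ms=9/2b
Σ=18b of 18 (104bpm 6/8) — PASS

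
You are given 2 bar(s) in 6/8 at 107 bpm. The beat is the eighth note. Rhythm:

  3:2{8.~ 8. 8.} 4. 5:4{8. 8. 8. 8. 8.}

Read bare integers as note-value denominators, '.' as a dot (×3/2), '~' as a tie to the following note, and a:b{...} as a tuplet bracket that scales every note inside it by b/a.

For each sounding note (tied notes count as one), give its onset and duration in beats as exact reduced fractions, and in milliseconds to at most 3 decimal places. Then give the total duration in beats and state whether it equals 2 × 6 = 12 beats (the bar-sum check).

1) 0.0ms=0b +1121.495ms=2b
2) 1121.495ms=2b +560.748ms=1b
3) 1682.243ms=3b +1682.243ms=3b
4) 3364.486ms=6b +672.897ms=6/5b
5) 4037.383ms=36/5b +672.897ms=6/5b
6) 4710.28ms=42/5b +672.897ms=6/5b
7) 5383.178ms=48/5b +672.897ms=6/5b
8) 6056.075ms=54/5b +672.897ms=6/5b
Σ=12b of 12 (107bpm 6/8) — PASS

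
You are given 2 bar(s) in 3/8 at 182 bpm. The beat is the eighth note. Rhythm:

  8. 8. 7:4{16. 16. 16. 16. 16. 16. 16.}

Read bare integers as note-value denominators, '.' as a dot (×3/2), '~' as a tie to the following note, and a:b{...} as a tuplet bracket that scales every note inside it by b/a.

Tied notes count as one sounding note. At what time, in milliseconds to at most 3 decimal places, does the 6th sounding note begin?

1. 0.0ms @ 0 + 494.505ms (3/2)
2. 494.505ms @ 3/2 + 494.505ms (3/2)
3. 989.011ms @ 3 + 141.287ms (3/7)
4. 1130.298ms @ 24/7 + 141.287ms (3/7)
5. 1271.586ms @ 27/7 + 141.287ms (3/7)
6. 1412.873ms @ 30/7 + 141.287ms (3/7)
7. 1554.16ms @ 33/7 + 141.287ms (3/7)
8. 1695.447ms @ 36/7 + 141.287ms (3/7)
9. 1836.735ms @ 39/7 + 141.287ms (3/7)

note 6 onset = 30/7b = 1412.873ms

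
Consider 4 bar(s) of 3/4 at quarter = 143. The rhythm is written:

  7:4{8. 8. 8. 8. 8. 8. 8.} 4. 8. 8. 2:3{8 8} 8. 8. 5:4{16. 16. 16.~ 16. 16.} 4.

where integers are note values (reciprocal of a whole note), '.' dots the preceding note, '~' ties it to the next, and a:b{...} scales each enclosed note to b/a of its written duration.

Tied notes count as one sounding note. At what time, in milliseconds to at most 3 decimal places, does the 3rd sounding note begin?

note 3 onset = 6/7b = 359.64ms

1. 0.0ms @ 0 + 179.82ms (3/7)
2. 179.82ms @ 3/7 + 179.82ms (3/7)
3. 359.64ms @ 6/7 + 179.82ms (3/7)
4. 539.461ms @ 9/7 + 179.82ms (3/7)
5. 719.281ms @ 12/7 + 179.82ms (3/7)
6. 899.101ms @ 15/7 + 179.82ms (3/7)
7. 1078.921ms @ 18/7 + 179.82ms (3/7)
8. 1258.741ms @ 3 + 629.371ms (3/2)
9. 1888.112ms @ 9/2 + 314.685ms (3/4)
10. 2202.797ms @ 21/4 + 314.685ms (3/4)
11. 2517.483ms @ 6 + 314.685ms (3/4)
12. 2832.168ms @ 27/4 + 314.685ms (3/4)
13. 3146.853ms @ 15/2 + 314.685ms (3/4)
14. 3461.538ms @ 33/4 + 314.685ms (3/4)
15. 3776.224ms @ 9 + 125.874ms (3/10)
16. 3902.098ms @ 93/10 + 125.874ms (3/10)
17. 4027.972ms @ 48/5 + 251.748ms (3/5)
18. 4279.72ms @ 51/5 + 125.874ms (3/10)
19. 4405.594ms @ 21/2 + 629.371ms (3/2)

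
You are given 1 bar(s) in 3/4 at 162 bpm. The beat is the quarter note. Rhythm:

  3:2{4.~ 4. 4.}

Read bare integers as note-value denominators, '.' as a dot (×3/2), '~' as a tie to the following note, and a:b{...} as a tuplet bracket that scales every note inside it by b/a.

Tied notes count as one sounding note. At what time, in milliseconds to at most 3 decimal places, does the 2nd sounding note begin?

1. 0.0ms @ 0 + 740.741ms (2)
2. 740.741ms @ 2 + 370.37ms (1)

note 2 onset = 2b = 740.741ms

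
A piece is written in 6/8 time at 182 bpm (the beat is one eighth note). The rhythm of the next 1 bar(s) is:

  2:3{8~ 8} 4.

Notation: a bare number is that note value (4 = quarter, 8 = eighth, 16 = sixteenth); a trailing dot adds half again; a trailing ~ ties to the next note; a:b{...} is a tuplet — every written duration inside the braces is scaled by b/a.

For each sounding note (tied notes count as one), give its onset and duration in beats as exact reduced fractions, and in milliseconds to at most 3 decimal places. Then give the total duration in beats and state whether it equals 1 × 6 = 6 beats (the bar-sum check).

1) 0.0ms=0b +989.011ms=3b
2) 989.011ms=3b +989.011ms=3b
Σ=6b of 6 (182bpm 6/8) — PASS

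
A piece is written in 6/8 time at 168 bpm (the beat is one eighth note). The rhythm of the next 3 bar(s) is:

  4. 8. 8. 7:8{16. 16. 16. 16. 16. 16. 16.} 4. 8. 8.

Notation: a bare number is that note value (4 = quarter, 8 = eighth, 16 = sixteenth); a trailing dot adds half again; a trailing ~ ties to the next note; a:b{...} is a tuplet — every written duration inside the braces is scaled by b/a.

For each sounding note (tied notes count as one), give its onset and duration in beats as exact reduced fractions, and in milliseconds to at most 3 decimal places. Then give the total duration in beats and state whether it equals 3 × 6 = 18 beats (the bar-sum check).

1) 0.0ms=0b +1071.429ms=3b
2) 1071.429ms=3b +535.714ms=3/2b
3) 1607.143ms=9/2b +535.714ms=3/2b
4) 2142.857ms=6b +306.122ms=6/7b
5) 2448.98ms=48/7b +306.122ms=6/7b
6) 2755.102ms=54/7b +306.122ms=6/7b
7) 3061.224ms=60/7b +306.122ms=6/7b
8) 3367.347ms=66/7b +306.122ms=6/7b
9) 3673.469ms=72/7b +306.122ms=6/7b
10) 3979.592ms=78/7b +306.122ms=6/7b
11) 4285.714ms=12b +1071.429ms=3b
12) 5357.143ms=15b +535.714ms=3/2b
13) 5892.857ms=33/2b +535.714ms=3/2b
Σ=18b of 18 (168bpm 6/8) — PASS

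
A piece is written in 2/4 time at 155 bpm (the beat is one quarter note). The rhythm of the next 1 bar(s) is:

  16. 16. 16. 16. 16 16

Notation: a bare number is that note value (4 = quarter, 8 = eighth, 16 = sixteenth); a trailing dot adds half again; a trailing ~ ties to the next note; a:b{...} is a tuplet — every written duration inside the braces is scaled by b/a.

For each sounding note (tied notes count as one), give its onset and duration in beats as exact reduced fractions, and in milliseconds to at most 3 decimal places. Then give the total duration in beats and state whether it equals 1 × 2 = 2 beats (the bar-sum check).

1) 0.0ms=0b +145.161ms=3/8b
2) 145.161ms=3/8b +145.161ms=3/8b
3) 290.323ms=3/4b +145.161ms=3/8b
4) 435.484ms=9/8b +145.161ms=3/8b
5) 580.645ms=3/2b +96.774ms=1/4b
6) 677.419ms=7/4b +96.774ms=1/4b
Σ=2b of 2 (155bpm 2/4) — PASS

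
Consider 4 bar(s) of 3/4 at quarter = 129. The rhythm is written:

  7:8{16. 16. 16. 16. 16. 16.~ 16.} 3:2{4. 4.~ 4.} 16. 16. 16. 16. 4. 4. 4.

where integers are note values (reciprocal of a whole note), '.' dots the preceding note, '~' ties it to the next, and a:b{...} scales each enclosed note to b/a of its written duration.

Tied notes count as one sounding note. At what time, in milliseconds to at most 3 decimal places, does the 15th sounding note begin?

1. 0.0ms @ 0 + 199.336ms (3/7)
2. 199.336ms @ 3/7 + 199.336ms (3/7)
3. 398.671ms @ 6/7 + 199.336ms (3/7)
4. 598.007ms @ 9/7 + 199.336ms (3/7)
5. 797.342ms @ 12/7 + 199.336ms (3/7)
6. 996.678ms @ 15/7 + 398.671ms (6/7)
7. 1395.349ms @ 3 + 465.116ms (1)
8. 1860.465ms @ 4 + 930.233ms (2)
9. 2790.698ms @ 6 + 174.419ms (3/8)
10. 2965.116ms @ 51/8 + 174.419ms (3/8)
11. 3139.535ms @ 27/4 + 174.419ms (3/8)
12. 3313.953ms @ 57/8 + 174.419ms (3/8)
13. 3488.372ms @ 15/2 + 697.674ms (3/2)
14. 4186.047ms @ 9 + 697.674ms (3/2)
15. 4883.721ms @ 21/2 + 697.674ms (3/2)

note 15 onset = 21/2b = 4883.721ms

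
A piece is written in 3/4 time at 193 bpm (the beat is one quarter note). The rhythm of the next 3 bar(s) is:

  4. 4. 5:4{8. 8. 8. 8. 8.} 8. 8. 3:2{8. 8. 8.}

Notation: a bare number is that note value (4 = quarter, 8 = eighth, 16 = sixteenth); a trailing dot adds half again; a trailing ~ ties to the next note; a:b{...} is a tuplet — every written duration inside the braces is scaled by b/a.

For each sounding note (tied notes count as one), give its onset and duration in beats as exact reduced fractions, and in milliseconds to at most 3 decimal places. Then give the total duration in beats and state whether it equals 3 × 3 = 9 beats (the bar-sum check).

1) 0.0ms=0b +466.321ms=3/2b
2) 466.321ms=3/2b +466.321ms=3/2b
3) 932.642ms=3b +186.528ms=3/5b
4) 1119.171ms=18/5b +186.528ms=3/5b
5) 1305.699ms=21/5b +186.528ms=3/5b
6) 1492.228ms=24/5b +186.528ms=3/5b
7) 1678.756ms=27/5b +186.528ms=3/5b
8) 1865.285ms=6b +233.161ms=3/4b
9) 2098.446ms=27/4b +233.161ms=3/4b
10) 2331.606ms=15/2b +155.44ms=1/2b
11) 2487.047ms=8b +155.44ms=1/2b
12) 2642.487ms=17/2b +155.44ms=1/2b
Σ=9b of 9 (193bpm 3/4) — PASS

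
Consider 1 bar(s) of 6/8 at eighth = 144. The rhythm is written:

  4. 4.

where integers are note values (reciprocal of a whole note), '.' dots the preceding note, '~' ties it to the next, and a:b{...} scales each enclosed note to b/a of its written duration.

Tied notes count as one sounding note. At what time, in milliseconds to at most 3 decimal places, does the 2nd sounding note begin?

note 2 onset = 3b = 1250.0ms

1. 0.0ms @ 0 + 1250.0ms (3)
2. 1250.0ms @ 3 + 1250.0ms (3)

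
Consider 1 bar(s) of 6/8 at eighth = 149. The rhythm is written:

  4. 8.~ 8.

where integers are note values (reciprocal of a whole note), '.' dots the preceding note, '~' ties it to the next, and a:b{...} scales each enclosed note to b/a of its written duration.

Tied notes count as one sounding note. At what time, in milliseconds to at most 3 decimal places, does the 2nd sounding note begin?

note 2 onset = 3b = 1208.054ms

1. 0.0ms @ 0 + 1208.054ms (3)
2. 1208.054ms @ 3 + 1208.054ms (3)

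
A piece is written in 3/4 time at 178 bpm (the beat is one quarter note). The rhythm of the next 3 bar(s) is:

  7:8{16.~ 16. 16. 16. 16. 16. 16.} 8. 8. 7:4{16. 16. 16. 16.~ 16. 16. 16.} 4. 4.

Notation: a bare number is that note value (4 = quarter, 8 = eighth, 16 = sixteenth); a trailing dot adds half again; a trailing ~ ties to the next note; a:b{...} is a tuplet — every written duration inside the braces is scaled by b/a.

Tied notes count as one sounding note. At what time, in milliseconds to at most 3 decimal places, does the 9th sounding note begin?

1. 0.0ms @ 0 + 288.925ms (6/7)
2. 288.925ms @ 6/7 + 144.462ms (3/7)
3. 433.387ms @ 9/7 + 144.462ms (3/7)
4. 577.849ms @ 12/7 + 144.462ms (3/7)
5. 722.311ms @ 15/7 + 144.462ms (3/7)
6. 866.774ms @ 18/7 + 144.462ms (3/7)
7. 1011.236ms @ 3 + 252.809ms (3/4)
8. 1264.045ms @ 15/4 + 252.809ms (3/4)
9. 1516.854ms @ 9/2 + 72.231ms (3/14)
10. 1589.085ms @ 33/7 + 72.231ms (3/14)
11. 1661.316ms @ 69/14 + 72.231ms (3/14)
12. 1733.547ms @ 36/7 + 144.462ms (3/7)
13. 1878.01ms @ 39/7 + 72.231ms (3/14)
14. 1950.241ms @ 81/14 + 72.231ms (3/14)
15. 2022.472ms @ 6 + 505.618ms (3/2)
16. 2528.09ms @ 15/2 + 505.618ms (3/2)

note 9 onset = 9/2b = 1516.854ms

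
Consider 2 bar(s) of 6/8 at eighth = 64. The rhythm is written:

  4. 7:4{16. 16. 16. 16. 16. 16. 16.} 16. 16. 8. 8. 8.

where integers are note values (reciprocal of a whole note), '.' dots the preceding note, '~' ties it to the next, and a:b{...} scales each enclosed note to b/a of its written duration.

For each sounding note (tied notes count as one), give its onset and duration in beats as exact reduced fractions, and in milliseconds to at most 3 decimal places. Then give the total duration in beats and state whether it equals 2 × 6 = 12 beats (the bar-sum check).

1) 0.0ms=0b +2812.5ms=3b
2) 2812.5ms=3b +401.786ms=3/7b
3) 3214.286ms=24/7b +401.786ms=3/7b
4) 3616.071ms=27/7b +401.786ms=3/7b
5) 4017.857ms=30/7b +401.786ms=3/7b
6) 4419.643ms=33/7b +401.786ms=3/7b
7) 4821.429ms=36/7b +401.786ms=3/7b
8) 5223.214ms=39/7b +401.786ms=3/7b
9) 5625.0ms=6b +703.125ms=3/4b
10) 6328.125ms=27/4b +703.125ms=3/4b
11) 7031.25ms=15/2b +1406.25ms=3/2b
12) 8437.5ms=9b +1406.25ms=3/2b
13) 9843.75ms=21/2b +1406.25ms=3/2b
Σ=12b of 12 (64bpm 6/8) — PASS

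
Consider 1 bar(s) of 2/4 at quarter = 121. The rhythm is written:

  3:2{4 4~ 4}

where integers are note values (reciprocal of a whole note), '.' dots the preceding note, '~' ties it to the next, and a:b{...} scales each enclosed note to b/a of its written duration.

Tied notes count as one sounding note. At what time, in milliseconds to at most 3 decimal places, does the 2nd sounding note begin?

1. 0.0ms @ 0 + 330.579ms (2/3)
2. 330.579ms @ 2/3 + 661.157ms (4/3)

note 2 onset = 2/3b = 330.579ms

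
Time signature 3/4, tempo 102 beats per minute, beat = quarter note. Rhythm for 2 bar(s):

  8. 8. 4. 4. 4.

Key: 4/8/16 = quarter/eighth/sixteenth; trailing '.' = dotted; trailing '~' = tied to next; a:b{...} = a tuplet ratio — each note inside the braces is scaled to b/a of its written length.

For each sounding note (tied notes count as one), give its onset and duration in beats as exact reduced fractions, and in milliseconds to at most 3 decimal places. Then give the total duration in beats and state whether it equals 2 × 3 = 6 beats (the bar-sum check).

1) 0.0ms=0b +441.176ms=3/4b
2) 441.176ms=3/4b +441.176ms=3/4b
3) 882.353ms=3/2b +882.353ms=3/2b
4) 1764.706ms=3b +882.353ms=3/2b
5) 2647.059ms=9/2b +882.353ms=3/2b
Σ=6b of 6 (102bpm 3/4) — PASS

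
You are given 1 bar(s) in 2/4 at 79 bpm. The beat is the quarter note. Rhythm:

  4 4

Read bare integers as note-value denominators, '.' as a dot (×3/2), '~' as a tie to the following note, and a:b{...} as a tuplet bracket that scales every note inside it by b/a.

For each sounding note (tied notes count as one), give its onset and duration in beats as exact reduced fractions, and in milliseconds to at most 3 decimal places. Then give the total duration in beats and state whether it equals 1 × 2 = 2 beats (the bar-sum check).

1) 0.0ms=0b +759.494ms=1b
2) 759.494ms=1b +759.494ms=1b
Σ=2b of 2 (79bpm 2/4) — PASS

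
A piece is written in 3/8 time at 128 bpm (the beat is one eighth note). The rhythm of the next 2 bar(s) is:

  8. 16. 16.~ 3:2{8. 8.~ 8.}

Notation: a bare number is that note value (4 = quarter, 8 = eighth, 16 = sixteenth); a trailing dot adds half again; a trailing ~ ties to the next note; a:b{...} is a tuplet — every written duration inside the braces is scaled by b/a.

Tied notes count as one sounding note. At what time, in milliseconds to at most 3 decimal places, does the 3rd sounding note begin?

note 3 onset = 9/4b = 1054.688ms

1. 0.0ms @ 0 + 703.125ms (3/2)
2. 703.125ms @ 3/2 + 351.562ms (3/4)
3. 1054.688ms @ 9/4 + 820.312ms (7/4)
4. 1875.0ms @ 4 + 937.5ms (2)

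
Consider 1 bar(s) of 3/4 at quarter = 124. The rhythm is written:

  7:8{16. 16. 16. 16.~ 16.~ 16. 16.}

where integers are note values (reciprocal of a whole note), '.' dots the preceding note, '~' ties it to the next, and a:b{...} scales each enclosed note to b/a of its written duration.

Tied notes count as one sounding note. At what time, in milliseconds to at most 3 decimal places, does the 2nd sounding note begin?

note 2 onset = 3/7b = 207.373ms

1. 0.0ms @ 0 + 207.373ms (3/7)
2. 207.373ms @ 3/7 + 207.373ms (3/7)
3. 414.747ms @ 6/7 + 207.373ms (3/7)
4. 622.12ms @ 9/7 + 622.12ms (9/7)
5. 1244.24ms @ 18/7 + 207.373ms (3/7)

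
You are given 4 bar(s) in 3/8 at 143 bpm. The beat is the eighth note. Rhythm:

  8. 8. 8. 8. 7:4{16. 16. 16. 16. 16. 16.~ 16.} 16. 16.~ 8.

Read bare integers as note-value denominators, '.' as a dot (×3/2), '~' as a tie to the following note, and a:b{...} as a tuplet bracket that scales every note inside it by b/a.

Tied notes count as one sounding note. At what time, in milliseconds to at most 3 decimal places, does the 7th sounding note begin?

1. 0.0ms @ 0 + 629.371ms (3/2)
2. 629.371ms @ 3/2 + 629.371ms (3/2)
3. 1258.741ms @ 3 + 629.371ms (3/2)
4. 1888.112ms @ 9/2 + 629.371ms (3/2)
5. 2517.483ms @ 6 + 179.82ms (3/7)
6. 2697.303ms @ 45/7 + 179.82ms (3/7)
7. 2877.123ms @ 48/7 + 179.82ms (3/7)
8. 3056.943ms @ 51/7 + 179.82ms (3/7)
9. 3236.763ms @ 54/7 + 179.82ms (3/7)
10. 3416.583ms @ 57/7 + 359.64ms (6/7)
11. 3776.224ms @ 9 + 314.685ms (3/4)
12. 4090.909ms @ 39/4 + 944.056ms (9/4)

note 7 onset = 48/7b = 2877.123ms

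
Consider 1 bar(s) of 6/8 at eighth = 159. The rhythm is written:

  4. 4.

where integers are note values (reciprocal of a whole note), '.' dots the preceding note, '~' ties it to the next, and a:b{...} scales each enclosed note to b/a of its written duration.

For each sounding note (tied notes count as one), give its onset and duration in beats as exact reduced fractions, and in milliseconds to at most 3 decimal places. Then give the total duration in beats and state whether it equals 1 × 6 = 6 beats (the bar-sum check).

1) 0.0ms=0b +1132.075ms=3b
2) 1132.075ms=3b +1132.075ms=3b
Σ=6b of 6 (159bpm 6/8) — PASS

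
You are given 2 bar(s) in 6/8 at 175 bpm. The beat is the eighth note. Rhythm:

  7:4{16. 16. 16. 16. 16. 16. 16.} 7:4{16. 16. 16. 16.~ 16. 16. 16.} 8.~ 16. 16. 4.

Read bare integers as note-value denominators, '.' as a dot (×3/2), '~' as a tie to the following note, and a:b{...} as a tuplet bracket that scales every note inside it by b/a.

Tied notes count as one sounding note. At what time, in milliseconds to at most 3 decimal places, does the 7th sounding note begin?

note 7 onset = 18/7b = 881.633ms

1. 0.0ms @ 0 + 146.939ms (3/7)
2. 146.939ms @ 3/7 + 146.939ms (3/7)
3. 293.878ms @ 6/7 + 146.939ms (3/7)
4. 440.816ms @ 9/7 + 146.939ms (3/7)
5. 587.755ms @ 12/7 + 146.939ms (3/7)
6. 734.694ms @ 15/7 + 146.939ms (3/7)
7. 881.633ms @ 18/7 + 146.939ms (3/7)
8. 1028.571ms @ 3 + 146.939ms (3/7)
9. 1175.51ms @ 24/7 + 146.939ms (3/7)
10. 1322.449ms @ 27/7 + 146.939ms (3/7)
11. 1469.388ms @ 30/7 + 293.878ms (6/7)
12. 1763.265ms @ 36/7 + 146.939ms (3/7)
13. 1910.204ms @ 39/7 + 146.939ms (3/7)
14. 2057.143ms @ 6 + 771.429ms (9/4)
15. 2828.571ms @ 33/4 + 257.143ms (3/4)
16. 3085.714ms @ 9 + 1028.571ms (3)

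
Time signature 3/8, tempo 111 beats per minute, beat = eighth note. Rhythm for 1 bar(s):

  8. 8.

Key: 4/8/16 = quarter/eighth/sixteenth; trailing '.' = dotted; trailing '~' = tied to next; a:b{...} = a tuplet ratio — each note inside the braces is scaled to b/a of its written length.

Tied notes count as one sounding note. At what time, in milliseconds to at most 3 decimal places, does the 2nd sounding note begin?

1. 0.0ms @ 0 + 810.811ms (3/2)
2. 810.811ms @ 3/2 + 810.811ms (3/2)

note 2 onset = 3/2b = 810.811ms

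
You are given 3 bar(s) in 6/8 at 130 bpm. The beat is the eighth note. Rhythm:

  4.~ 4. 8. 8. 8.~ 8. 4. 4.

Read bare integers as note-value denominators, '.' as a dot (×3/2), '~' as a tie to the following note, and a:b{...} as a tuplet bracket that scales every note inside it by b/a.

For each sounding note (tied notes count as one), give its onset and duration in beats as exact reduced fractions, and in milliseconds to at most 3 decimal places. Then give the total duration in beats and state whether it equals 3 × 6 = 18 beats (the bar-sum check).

1) 0.0ms=0b +2769.231ms=6b
2) 2769.231ms=6b +692.308ms=3/2b
3) 3461.538ms=15/2b +692.308ms=3/2b
4) 4153.846ms=9b +1384.615ms=3b
5) 5538.462ms=12b +1384.615ms=3b
6) 6923.077ms=15b +1384.615ms=3b
Σ=18b of 18 (130bpm 6/8) — PASS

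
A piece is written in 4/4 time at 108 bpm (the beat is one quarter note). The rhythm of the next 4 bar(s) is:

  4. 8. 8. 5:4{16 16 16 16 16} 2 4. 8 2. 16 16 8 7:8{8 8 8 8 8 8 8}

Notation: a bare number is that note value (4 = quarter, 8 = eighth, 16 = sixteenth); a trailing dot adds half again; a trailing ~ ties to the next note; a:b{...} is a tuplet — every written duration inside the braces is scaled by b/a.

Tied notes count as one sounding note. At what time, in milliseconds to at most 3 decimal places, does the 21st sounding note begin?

1. 0.0ms @ 0 + 833.333ms (3/2)
2. 833.333ms @ 3/2 + 416.667ms (3/4)
3. 1250.0ms @ 9/4 + 416.667ms (3/4)
4. 1666.667ms @ 3 + 111.111ms (1/5)
5. 1777.778ms @ 16/5 + 111.111ms (1/5)
6. 1888.889ms @ 17/5 + 111.111ms (1/5)
7. 2000.0ms @ 18/5 + 111.111ms (1/5)
8. 2111.111ms @ 19/5 + 111.111ms (1/5)
9. 2222.222ms @ 4 + 1111.111ms (2)
10. 3333.333ms @ 6 + 833.333ms (3/2)
11. 4166.667ms @ 15/2 + 277.778ms (1/2)
12. 4444.444ms @ 8 + 1666.667ms (3)
13. 6111.111ms @ 11 + 138.889ms (1/4)
14. 6250.0ms @ 45/4 + 138.889ms (1/4)
15. 6388.889ms @ 23/2 + 277.778ms (1/2)
16. 6666.667ms @ 12 + 317.46ms (4/7)
17. 6984.127ms @ 88/7 + 317.46ms (4/7)
18. 7301.587ms @ 92/7 + 317.46ms (4/7)
19. 7619.048ms @ 96/7 + 317.46ms (4/7)
20. 7936.508ms @ 100/7 + 317.46ms (4/7)
21. 8253.968ms @ 104/7 + 317.46ms (4/7)
22. 8571.429ms @ 108/7 + 317.46ms (4/7)

note 21 onset = 104/7b = 8253.968ms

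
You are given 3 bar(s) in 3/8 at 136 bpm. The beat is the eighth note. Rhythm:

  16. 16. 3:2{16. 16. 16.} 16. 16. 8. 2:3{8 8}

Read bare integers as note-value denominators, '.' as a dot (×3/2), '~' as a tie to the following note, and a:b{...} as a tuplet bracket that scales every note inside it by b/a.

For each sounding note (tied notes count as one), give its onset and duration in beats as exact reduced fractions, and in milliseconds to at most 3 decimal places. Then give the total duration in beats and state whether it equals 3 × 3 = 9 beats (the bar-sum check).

1) 0.0ms=0b +330.882ms=3/4b
2) 330.882ms=3/4b +330.882ms=3/4b
3) 661.765ms=3/2b +220.588ms=1/2b
4) 882.353ms=2b +220.588ms=1/2b
5) 1102.941ms=5/2b +220.588ms=1/2b
6) 1323.529ms=3b +330.882ms=3/4b
7) 1654.412ms=15/4b +330.882ms=3/4b
8) 1985.294ms=9/2b +661.765ms=3/2b
9) 2647.059ms=6b +661.765ms=3/2b
10) 3308.824ms=15/2b +661.765ms=3/2b
Σ=9b of 9 (136bpm 3/8) — PASS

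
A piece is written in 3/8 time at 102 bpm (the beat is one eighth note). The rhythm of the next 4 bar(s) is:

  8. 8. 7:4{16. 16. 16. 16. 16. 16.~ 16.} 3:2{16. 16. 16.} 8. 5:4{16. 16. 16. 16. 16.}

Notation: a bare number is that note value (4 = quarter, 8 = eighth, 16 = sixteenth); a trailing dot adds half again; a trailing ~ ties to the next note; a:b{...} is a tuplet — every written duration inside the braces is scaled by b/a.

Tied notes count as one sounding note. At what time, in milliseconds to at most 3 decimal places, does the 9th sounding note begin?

1. 0.0ms @ 0 + 882.353ms (3/2)
2. 882.353ms @ 3/2 + 882.353ms (3/2)
3. 1764.706ms @ 3 + 252.101ms (3/7)
4. 2016.807ms @ 24/7 + 252.101ms (3/7)
5. 2268.908ms @ 27/7 + 252.101ms (3/7)
6. 2521.008ms @ 30/7 + 252.101ms (3/7)
7. 2773.109ms @ 33/7 + 252.101ms (3/7)
8. 3025.21ms @ 36/7 + 504.202ms (6/7)
9. 3529.412ms @ 6 + 294.118ms (1/2)
10. 3823.529ms @ 13/2 + 294.118ms (1/2)
11. 4117.647ms @ 7 + 294.118ms (1/2)
12. 4411.765ms @ 15/2 + 882.353ms (3/2)
13. 5294.118ms @ 9 + 352.941ms (3/5)
14. 5647.059ms @ 48/5 + 352.941ms (3/5)
15. 6000.0ms @ 51/5 + 352.941ms (3/5)
16. 6352.941ms @ 54/5 + 352.941ms (3/5)
17. 6705.882ms @ 57/5 + 352.941ms (3/5)

note 9 onset = 6b = 3529.412ms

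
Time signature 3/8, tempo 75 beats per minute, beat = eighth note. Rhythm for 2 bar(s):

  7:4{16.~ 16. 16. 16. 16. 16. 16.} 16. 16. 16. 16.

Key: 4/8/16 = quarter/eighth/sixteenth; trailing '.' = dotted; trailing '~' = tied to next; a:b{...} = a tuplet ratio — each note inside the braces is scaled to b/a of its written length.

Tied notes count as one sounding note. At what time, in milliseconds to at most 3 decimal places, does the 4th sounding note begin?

1. 0.0ms @ 0 + 685.714ms (6/7)
2. 685.714ms @ 6/7 + 342.857ms (3/7)
3. 1028.571ms @ 9/7 + 342.857ms (3/7)
4. 1371.429ms @ 12/7 + 342.857ms (3/7)
5. 1714.286ms @ 15/7 + 342.857ms (3/7)
6. 2057.143ms @ 18/7 + 342.857ms (3/7)
7. 2400.0ms @ 3 + 600.0ms (3/4)
8. 3000.0ms @ 15/4 + 600.0ms (3/4)
9. 3600.0ms @ 9/2 + 600.0ms (3/4)
10. 4200.0ms @ 21/4 + 600.0ms (3/4)

note 4 onset = 12/7b = 1371.429ms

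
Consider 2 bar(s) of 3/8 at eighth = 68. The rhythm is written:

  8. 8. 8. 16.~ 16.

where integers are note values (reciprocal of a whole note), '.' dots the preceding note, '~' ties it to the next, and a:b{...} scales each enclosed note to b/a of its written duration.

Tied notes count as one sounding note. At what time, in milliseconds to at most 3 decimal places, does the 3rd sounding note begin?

1. 0.0ms @ 0 + 1323.529ms (3/2)
2. 1323.529ms @ 3/2 + 1323.529ms (3/2)
3. 2647.059ms @ 3 + 1323.529ms (3/2)
4. 3970.588ms @ 9/2 + 1323.529ms (3/2)

note 3 onset = 3b = 2647.059ms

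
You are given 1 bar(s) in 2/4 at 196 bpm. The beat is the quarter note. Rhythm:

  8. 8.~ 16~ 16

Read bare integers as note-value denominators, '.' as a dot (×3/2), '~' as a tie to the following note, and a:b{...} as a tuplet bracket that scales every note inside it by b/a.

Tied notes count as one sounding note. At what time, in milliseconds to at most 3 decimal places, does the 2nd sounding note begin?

1. 0.0ms @ 0 + 229.592ms (3/4)
2. 229.592ms @ 3/4 + 382.653ms (5/4)

note 2 onset = 3/4b = 229.592ms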